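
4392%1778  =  836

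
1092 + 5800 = 6892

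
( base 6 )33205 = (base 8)11005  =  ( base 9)6285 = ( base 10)4613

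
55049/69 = 797 + 56/69 =797.81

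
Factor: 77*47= 3619 = 7^1*11^1*47^1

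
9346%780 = 766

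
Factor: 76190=2^1*5^1*19^1*401^1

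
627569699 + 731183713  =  1358753412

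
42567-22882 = 19685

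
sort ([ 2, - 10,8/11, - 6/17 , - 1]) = [ - 10,- 1,  -  6/17,8/11, 2 ]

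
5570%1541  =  947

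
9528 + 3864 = 13392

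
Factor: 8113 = 7^1*19^1*61^1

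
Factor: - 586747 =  - 7^1*109^1 * 769^1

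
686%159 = 50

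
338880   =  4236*80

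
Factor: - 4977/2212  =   - 2^( - 2)*3^2 = - 9/4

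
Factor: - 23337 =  - 3^2*2593^1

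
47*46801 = 2199647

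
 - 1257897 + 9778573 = 8520676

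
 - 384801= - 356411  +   - 28390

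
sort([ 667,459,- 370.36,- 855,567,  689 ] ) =[- 855,  -  370.36, 459, 567, 667, 689]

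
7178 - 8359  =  -1181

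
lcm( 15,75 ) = 75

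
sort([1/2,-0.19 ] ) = [- 0.19 , 1/2]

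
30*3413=102390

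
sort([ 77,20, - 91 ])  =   [ - 91,20,77 ] 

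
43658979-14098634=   29560345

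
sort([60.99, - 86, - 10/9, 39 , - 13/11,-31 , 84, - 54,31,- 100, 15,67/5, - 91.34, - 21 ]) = [ - 100,-91.34,-86, - 54, - 31,-21,-13/11 , - 10/9,67/5,15,31,39, 60.99, 84] 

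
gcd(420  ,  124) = 4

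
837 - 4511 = - 3674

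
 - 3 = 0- 3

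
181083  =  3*60361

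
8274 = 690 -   -  7584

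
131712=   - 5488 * ( - 24)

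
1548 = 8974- 7426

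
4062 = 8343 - 4281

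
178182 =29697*6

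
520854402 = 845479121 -324624719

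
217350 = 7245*30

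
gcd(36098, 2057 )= 1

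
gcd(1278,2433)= 3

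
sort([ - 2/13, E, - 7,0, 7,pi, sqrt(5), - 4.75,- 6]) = [ - 7, - 6, - 4.75 ,  -  2/13, 0, sqrt(5 ),E, pi,7] 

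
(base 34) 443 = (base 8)11233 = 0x129B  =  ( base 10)4763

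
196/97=196/97  =  2.02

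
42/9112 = 21/4556 = 0.00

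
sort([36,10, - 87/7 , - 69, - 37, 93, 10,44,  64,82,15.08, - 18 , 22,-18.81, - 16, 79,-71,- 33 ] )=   [ - 71, - 69, - 37,  -  33,-18.81,-18,- 16, - 87/7,10,10, 15.08,22, 36,44,64 , 79,82,93 ]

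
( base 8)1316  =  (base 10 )718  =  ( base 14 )394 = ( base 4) 23032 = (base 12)4ba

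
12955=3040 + 9915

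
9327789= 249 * 37461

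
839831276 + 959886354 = 1799717630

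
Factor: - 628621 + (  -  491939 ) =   -  1120560 = - 2^4 * 3^1*5^1*7^1*23^1*29^1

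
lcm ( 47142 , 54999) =329994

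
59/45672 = 59/45672 = 0.00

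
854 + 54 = 908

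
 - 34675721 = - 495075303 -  - 460399582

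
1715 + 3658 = 5373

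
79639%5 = 4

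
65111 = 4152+60959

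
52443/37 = 52443/37 = 1417.38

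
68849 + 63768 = 132617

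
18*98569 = 1774242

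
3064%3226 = 3064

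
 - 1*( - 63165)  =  63165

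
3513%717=645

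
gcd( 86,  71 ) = 1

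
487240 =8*60905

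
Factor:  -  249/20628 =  - 2^(- 2 )*3^( - 2)*83^1*191^ ( - 1 ) = - 83/6876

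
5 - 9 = - 4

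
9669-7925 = 1744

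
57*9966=568062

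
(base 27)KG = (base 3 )202121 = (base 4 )20230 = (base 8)1054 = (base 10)556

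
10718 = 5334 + 5384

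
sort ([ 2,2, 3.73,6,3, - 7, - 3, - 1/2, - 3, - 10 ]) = [ - 10, - 7 , - 3, - 3, - 1/2,2,2 , 3,3.73,6] 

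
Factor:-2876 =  - 2^2*719^1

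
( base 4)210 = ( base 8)44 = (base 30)16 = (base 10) 36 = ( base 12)30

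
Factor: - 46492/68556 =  - 59/87 = - 3^(-1 )*29^( - 1) *59^1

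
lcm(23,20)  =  460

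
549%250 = 49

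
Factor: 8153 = 31^1 * 263^1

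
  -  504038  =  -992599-  -  488561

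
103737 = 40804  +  62933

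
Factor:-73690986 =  - 2^1 * 3^1 * 12281831^1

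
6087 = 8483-2396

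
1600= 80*20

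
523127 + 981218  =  1504345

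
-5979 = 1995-7974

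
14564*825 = 12015300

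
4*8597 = 34388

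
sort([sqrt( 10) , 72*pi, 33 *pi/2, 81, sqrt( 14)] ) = [sqrt(10), sqrt( 14 ),33 *pi/2,  81,72*pi ]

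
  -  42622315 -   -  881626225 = 839003910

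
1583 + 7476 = 9059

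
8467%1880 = 947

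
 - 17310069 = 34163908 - 51473977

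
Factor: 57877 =31^1*1867^1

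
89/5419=89/5419 = 0.02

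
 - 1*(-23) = 23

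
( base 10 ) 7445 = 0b1110100010101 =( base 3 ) 101012202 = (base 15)2315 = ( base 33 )6rk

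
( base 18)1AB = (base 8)1003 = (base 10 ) 515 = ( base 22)119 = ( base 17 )1D5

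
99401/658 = 151 + 43/658 = 151.07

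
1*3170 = 3170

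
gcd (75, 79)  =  1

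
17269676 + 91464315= 108733991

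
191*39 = 7449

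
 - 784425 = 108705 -893130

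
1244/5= 1244/5 = 248.80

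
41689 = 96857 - 55168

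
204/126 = 34/21 = 1.62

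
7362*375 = 2760750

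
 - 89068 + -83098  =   - 172166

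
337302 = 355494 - 18192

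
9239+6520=15759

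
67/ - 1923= -1 + 1856/1923 = -0.03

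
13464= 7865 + 5599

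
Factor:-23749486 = - 2^1*37^1*320939^1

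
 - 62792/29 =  - 2166 + 22/29 = - 2165.24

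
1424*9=12816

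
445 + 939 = 1384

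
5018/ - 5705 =-5018/5705 = -  0.88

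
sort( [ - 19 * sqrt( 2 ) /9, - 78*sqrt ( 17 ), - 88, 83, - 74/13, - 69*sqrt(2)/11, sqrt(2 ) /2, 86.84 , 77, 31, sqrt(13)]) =[  -  78*sqrt(17 ), - 88,  -  69*sqrt( 2)/11,-74/13,  -  19*sqrt (2 ) /9, sqrt (2) /2, sqrt(13 ), 31,77, 83, 86.84] 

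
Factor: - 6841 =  - 6841^1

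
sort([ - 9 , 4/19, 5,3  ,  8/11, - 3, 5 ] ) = [ -9, - 3, 4/19, 8/11, 3, 5, 5]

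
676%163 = 24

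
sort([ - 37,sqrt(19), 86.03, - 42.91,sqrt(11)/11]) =[ - 42.91, - 37,sqrt( 11 ) /11,sqrt( 19),86.03]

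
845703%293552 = 258599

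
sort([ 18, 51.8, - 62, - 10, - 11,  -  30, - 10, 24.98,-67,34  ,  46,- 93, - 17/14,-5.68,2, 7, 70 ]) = [ - 93, - 67, - 62,  -  30 , - 11, -10, - 10,-5.68 , - 17/14 , 2,7,  18,24.98,34, 46 , 51.8, 70]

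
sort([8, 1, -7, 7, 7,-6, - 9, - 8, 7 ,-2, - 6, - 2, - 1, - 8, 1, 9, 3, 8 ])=[-9, - 8, - 8, - 7,-6, - 6, -2,-2,-1,1, 1, 3,7, 7, 7, 8, 8, 9 ]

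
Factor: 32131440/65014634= 16065720/32507317 =2^3*3^2 * 5^1*11^1*1787^( - 1 ) * 4057^1*18191^(  -  1)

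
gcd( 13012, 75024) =4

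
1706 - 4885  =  -3179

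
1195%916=279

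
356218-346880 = 9338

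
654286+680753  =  1335039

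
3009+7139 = 10148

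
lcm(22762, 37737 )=1434006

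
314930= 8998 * 35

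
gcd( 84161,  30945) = 1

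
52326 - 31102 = 21224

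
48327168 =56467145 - 8139977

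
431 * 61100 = 26334100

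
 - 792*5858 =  - 4639536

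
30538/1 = 30538 = 30538.00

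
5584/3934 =1 + 825/1967  =  1.42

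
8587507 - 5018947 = 3568560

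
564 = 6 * 94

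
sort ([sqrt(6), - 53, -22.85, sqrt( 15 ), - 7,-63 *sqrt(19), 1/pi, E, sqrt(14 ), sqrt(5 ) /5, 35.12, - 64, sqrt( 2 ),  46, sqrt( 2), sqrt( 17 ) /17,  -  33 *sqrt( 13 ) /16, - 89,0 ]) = [-63*sqrt(19), - 89, - 64,- 53, - 22.85, - 33 * sqrt( 13)/16  , - 7,0 , sqrt(17)/17,  1/pi, sqrt( 5 ) /5,sqrt( 2), sqrt (2), sqrt( 6), E,sqrt( 14),sqrt( 15), 35.12, 46 ] 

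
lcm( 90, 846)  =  4230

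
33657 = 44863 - 11206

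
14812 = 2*7406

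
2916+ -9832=  -  6916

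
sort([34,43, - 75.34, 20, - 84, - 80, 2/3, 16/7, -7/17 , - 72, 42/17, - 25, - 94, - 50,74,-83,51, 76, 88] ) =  [ - 94,-84, - 83, - 80,- 75.34, - 72, - 50, - 25, - 7/17, 2/3,16/7 , 42/17,20, 34,43, 51, 74, 76,88 ] 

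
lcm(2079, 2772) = 8316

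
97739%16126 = 983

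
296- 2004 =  - 1708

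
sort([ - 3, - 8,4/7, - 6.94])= [ - 8, - 6.94, -3 , 4/7 ]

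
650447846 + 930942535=1581390381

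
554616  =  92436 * 6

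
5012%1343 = 983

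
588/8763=196/2921 = 0.07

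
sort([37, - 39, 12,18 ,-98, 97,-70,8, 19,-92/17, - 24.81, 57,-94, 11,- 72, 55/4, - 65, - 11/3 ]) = [  -  98, - 94 , - 72, - 70, - 65, - 39, - 24.81 , - 92/17, - 11/3,8,11, 12,55/4, 18 , 19,37, 57,97]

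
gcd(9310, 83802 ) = 2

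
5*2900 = 14500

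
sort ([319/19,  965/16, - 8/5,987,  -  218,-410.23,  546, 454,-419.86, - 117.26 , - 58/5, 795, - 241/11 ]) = [ - 419.86 ,-410.23,-218,-117.26,-241/11, -58/5, - 8/5, 319/19, 965/16, 454, 546, 795,987 ] 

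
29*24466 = 709514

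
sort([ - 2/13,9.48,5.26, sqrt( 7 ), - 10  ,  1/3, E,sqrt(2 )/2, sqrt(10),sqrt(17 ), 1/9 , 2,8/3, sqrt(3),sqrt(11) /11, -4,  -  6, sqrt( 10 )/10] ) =[ - 10, - 6,-4, - 2/13,1/9, sqrt (11) /11,sqrt(10 ) /10,  1/3,sqrt( 2)/2, sqrt (3),2,sqrt(7 ),8/3, E,sqrt( 10 ) , sqrt(17),5.26, 9.48]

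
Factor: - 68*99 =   -  6732 = - 2^2*3^2*11^1*17^1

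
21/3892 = 3/556 = 0.01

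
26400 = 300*88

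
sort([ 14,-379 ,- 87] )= [ - 379,-87,14]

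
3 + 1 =4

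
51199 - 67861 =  - 16662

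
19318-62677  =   - 43359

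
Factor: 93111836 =2^2 * 23277959^1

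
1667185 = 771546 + 895639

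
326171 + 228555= 554726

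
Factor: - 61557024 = -2^5 * 3^1*29^1*22111^1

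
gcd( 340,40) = 20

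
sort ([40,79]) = [ 40,79]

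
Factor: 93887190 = 2^1*3^2*5^1 * 1043191^1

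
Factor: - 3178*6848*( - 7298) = 158825965312 = 2^8*7^1  *41^1 * 89^1*107^1 *227^1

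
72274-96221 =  - 23947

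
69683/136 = 512 + 3/8= 512.38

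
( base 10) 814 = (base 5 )11224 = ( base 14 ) 422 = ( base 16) 32e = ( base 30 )R4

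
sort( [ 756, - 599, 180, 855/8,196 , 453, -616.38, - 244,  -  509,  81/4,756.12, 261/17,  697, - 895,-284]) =[-895 ,  -  616.38, - 599,  -  509, - 284,-244, 261/17  ,  81/4, 855/8, 180,196, 453,  697,  756, 756.12]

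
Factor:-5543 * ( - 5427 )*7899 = 3^5 * 23^1*67^1*241^1*2633^1 =237616620039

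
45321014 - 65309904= -19988890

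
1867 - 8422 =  - 6555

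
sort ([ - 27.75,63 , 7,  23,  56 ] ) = [ - 27.75,  7,  23, 56 , 63] 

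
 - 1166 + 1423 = 257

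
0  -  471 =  - 471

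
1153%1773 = 1153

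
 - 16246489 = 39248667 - 55495156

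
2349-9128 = - 6779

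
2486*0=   0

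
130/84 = 1+23/42 =1.55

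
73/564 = 73/564 = 0.13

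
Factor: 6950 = 2^1*5^2*139^1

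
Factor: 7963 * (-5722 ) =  - 45564286= -2^1*2861^1*7963^1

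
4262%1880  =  502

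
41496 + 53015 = 94511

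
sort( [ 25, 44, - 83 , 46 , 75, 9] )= [  -  83, 9 , 25,44, 46,75 ] 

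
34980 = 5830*6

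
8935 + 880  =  9815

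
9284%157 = 21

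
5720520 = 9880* 579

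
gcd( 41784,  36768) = 24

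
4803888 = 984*4882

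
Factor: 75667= 17^1*4451^1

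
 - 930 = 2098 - 3028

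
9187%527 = 228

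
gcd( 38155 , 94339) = 1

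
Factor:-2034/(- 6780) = 3/10 = 2^( - 1)*3^1  *  5^( - 1)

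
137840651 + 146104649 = 283945300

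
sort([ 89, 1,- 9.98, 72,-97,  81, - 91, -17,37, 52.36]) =[ - 97, - 91, - 17, - 9.98, 1,37,52.36 , 72, 81,89]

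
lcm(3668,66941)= 267764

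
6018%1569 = 1311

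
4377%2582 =1795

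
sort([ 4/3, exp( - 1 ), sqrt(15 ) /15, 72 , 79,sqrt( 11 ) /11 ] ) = [ sqrt( 15)/15, sqrt(11 ) /11,exp( - 1), 4/3,72,79]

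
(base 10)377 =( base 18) 12H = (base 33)BE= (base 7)1046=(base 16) 179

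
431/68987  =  431/68987 = 0.01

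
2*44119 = 88238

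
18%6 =0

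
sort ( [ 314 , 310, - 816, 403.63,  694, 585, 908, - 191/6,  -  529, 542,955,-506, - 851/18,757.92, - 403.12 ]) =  [ - 816,-529, - 506,  -  403.12 , - 851/18 , - 191/6,310,314 , 403.63, 542, 585, 694, 757.92, 908  ,  955]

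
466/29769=466/29769 = 0.02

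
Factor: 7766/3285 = 2^1*3^( - 2)*5^ (-1 )*11^1*73^ ( - 1 )*353^1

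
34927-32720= 2207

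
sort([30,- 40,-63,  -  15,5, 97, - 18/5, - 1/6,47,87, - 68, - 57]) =[ -68, - 63, - 57,  -  40, - 15, - 18/5, - 1/6,5,30,47,87,97 ] 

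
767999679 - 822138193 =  - 54138514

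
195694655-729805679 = -534111024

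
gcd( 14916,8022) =6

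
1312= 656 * 2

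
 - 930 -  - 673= - 257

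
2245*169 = 379405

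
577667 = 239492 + 338175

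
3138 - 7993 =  - 4855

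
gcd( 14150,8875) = 25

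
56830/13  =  4371  +  7/13 = 4371.54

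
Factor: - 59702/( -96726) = 3^(-1 )*7^( - 3) * 47^(  -  1 )*29851^1 = 29851/48363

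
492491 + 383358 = 875849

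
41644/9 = 4627+1/9 = 4627.11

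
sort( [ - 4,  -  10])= [ - 10  ,-4 ]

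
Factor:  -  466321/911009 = -11^( - 2) * 7529^( - 1)*466321^1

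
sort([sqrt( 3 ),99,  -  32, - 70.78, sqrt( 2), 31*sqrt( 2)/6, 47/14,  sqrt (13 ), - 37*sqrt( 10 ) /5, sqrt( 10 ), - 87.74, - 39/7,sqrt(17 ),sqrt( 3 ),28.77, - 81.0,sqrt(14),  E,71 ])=[-87.74, - 81.0, - 70.78,-32, -37*sqrt (10 ) /5, - 39/7, sqrt(2), sqrt( 3 ),sqrt( 3) , E,sqrt( 10), 47/14,sqrt(13), sqrt(14),sqrt( 17 ),31 *sqrt(2) /6, 28.77,71,99] 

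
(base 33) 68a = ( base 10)6808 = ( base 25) am8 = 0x1A98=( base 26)A1M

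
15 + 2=17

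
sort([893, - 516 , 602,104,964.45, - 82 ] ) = [ - 516, - 82,104, 602,893,964.45]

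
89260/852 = 104  +  163/213 = 104.77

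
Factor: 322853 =499^1*647^1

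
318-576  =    -  258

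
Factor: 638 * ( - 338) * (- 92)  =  2^4*11^1*13^2  *  23^1*29^1=19839248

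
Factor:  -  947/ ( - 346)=2^ (  -  1 )*173^ (  -  1 )*947^1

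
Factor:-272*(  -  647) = 2^4*17^1*647^1 =175984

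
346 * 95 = 32870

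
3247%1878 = 1369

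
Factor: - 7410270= - 2^1 * 3^1*5^1 * 7^2 *71^2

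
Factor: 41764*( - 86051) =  - 2^2*7^1 * 19^1*53^1*197^1*647^1 =- 3593833964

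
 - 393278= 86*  ( - 4573)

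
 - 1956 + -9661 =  - 11617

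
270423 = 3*90141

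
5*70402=352010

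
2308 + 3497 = 5805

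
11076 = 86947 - 75871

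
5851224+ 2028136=7879360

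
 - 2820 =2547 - 5367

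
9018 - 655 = 8363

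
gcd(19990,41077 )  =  1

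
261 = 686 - 425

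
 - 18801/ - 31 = 18801/31 = 606.48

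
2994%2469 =525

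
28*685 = 19180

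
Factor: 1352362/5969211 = 2^1*3^( - 1 ) * 11^1 * 19^( - 1 )*61471^1* 104723^(- 1 )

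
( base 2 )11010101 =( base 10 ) 213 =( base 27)7O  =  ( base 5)1323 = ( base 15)e3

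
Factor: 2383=2383^1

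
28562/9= 3173 + 5/9 = 3173.56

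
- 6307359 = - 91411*69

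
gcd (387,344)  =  43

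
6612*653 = 4317636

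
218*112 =24416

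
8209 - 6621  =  1588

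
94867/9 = 94867/9  =  10540.78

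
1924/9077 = 1924/9077 = 0.21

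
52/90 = 26/45  =  0.58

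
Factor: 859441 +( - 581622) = 367^1*757^1 = 277819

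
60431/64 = 60431/64 = 944.23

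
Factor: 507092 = 2^2*331^1*383^1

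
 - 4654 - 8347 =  - 13001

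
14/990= 7/495 = 0.01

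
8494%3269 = 1956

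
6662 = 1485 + 5177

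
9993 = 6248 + 3745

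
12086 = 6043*2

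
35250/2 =17625 = 17625.00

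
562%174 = 40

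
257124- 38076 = 219048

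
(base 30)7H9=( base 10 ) 6819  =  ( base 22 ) e1l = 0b1101010100011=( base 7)25611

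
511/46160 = 511/46160 = 0.01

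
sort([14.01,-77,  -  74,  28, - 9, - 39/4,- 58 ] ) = [- 77 ,-74,  -  58, - 39/4, - 9 , 14.01, 28]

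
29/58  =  1/2 = 0.50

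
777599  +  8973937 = 9751536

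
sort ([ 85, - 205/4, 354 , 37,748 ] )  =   [ - 205/4,37, 85,354, 748] 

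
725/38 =19 + 3/38 =19.08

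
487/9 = 54 + 1/9 =54.11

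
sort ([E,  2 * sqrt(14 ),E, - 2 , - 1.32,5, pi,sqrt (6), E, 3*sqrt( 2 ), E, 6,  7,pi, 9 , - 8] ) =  [ - 8, - 2, - 1.32, sqrt( 6), E,  E, E , E, pi,pi,3 * sqrt(2 ),  5, 6 , 7,2*sqrt( 14), 9]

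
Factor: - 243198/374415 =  - 354/545 = - 2^1 * 3^1*5^( - 1)*59^1 *109^(- 1)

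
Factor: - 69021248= -2^6*683^1*1579^1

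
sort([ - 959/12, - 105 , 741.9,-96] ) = [ - 105,-96, - 959/12 , 741.9]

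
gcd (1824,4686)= 6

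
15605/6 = 2600 + 5/6 = 2600.83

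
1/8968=1/8968 = 0.00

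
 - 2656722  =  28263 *( - 94 )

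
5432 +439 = 5871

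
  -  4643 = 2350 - 6993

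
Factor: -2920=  -2^3*5^1 *73^1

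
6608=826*8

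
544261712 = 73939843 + 470321869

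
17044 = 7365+9679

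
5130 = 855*6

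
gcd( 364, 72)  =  4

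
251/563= 251/563= 0.45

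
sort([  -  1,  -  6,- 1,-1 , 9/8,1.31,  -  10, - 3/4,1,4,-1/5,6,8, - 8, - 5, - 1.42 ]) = [-10, - 8, - 6,  -  5, - 1.42,-1,-1, - 1, - 3/4, - 1/5,1 , 9/8,  1.31,4,6,8 ] 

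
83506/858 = 97 + 140/429 = 97.33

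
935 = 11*85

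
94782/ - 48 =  - 15797/8 = -1974.62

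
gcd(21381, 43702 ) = 1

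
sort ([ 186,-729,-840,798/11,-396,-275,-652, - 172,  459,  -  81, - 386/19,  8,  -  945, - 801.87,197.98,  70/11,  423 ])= [ -945, - 840, - 801.87, - 729,  -  652, - 396, - 275 , -172, - 81, - 386/19, 70/11, 8,798/11,186, 197.98,  423,  459] 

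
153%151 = 2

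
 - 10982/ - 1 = 10982/1 = 10982.00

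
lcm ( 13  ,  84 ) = 1092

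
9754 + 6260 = 16014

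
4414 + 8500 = 12914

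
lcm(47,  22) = 1034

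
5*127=635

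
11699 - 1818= 9881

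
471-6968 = -6497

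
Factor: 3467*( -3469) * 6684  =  -2^2*3^1*557^1 * 3467^1*3469^1 = -80388621732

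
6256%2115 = 2026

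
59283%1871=1282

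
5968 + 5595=11563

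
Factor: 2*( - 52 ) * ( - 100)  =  2^5*5^2 * 13^1= 10400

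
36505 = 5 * 7301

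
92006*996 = 91637976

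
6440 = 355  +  6085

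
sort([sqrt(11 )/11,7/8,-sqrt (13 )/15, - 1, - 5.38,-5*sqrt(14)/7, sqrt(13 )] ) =[ - 5.38, - 5*sqrt( 14)/7, - 1, - sqrt (13)/15, sqrt ( 11 ) /11, 7/8 , sqrt(13 )]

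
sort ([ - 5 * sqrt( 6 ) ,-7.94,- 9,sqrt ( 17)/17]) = [ - 5 * sqrt( 6 ), - 9, - 7.94,sqrt( 17) /17 ] 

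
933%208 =101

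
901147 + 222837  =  1123984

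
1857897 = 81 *22937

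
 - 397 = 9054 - 9451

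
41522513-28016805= 13505708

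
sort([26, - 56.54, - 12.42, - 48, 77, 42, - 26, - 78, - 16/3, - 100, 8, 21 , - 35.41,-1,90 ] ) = [ - 100, - 78,  -  56.54, - 48,  -  35.41, - 26, - 12.42, - 16/3,  -  1,8, 21, 26, 42, 77, 90]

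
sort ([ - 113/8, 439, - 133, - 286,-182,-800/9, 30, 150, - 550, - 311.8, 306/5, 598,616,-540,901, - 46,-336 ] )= [ - 550, - 540, - 336, - 311.8,-286, - 182,  -  133, - 800/9, -46,  -  113/8, 30, 306/5,150,439,  598,  616, 901] 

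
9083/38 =239 +1/38 = 239.03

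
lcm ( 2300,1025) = 94300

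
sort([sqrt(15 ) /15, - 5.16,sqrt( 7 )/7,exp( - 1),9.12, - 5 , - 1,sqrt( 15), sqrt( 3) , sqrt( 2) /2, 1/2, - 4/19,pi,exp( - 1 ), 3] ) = [ - 5.16, - 5, - 1, - 4/19,sqrt (15 ) /15,exp ( - 1),exp( - 1),sqrt ( 7)/7,1/2,sqrt(2) /2,sqrt(3), 3  ,  pi , sqrt(15), 9.12 ] 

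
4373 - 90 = 4283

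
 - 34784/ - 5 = 6956 + 4/5= 6956.80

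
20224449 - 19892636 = 331813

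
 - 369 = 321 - 690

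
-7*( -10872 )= 76104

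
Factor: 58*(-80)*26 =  - 120640 = -2^6*5^1*13^1*29^1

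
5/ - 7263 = -1 + 7258/7263=-  0.00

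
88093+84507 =172600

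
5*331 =1655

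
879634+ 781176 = 1660810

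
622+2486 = 3108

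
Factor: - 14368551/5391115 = -3^1*5^ ( - 1) * 139^( - 1)*7757^( - 1) * 4789517^1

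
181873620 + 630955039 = 812828659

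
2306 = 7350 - 5044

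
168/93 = 1 + 25/31 = 1.81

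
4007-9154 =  - 5147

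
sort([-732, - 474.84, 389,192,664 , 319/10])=[-732, - 474.84, 319/10,  192, 389,664 ] 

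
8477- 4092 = 4385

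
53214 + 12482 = 65696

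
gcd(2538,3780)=54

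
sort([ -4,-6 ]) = [  -  6,  -  4]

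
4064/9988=1016/2497=0.41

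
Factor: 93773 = 79^1*1187^1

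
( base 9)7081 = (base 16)1438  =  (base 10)5176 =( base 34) 4G8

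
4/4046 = 2/2023  =  0.00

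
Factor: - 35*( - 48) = 1680 = 2^4 *3^1*5^1*7^1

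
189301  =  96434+92867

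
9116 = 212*43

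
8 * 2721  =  21768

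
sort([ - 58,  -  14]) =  [ -58,-14 ]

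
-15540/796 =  - 20 + 95/199 = - 19.52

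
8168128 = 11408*716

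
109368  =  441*248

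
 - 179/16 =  - 179/16 = -11.19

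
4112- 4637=-525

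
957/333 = 2 + 97/111 = 2.87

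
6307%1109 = 762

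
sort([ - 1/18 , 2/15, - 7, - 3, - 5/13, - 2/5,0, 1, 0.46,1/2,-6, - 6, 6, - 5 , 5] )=[  -  7, - 6, -6, - 5,-3, -2/5 , - 5/13, - 1/18, 0, 2/15, 0.46,1/2, 1,5  ,  6] 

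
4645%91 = 4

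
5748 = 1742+4006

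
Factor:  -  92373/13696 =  - 2^ (-7)*3^1*41^1*107^( - 1)*751^1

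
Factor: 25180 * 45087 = 1135290660 = 2^2*3^1*5^1 * 7^1*19^1 *113^1*1259^1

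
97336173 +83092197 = 180428370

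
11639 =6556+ 5083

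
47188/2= 23594 = 23594.00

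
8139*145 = 1180155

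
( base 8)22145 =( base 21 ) 102e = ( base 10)9317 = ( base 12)5485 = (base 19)16F7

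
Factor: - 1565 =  - 5^1*313^1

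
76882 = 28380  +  48502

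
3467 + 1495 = 4962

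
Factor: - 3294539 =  - 149^1*22111^1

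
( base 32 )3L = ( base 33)3i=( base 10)117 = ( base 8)165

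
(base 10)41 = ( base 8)51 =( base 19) 23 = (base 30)1b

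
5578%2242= 1094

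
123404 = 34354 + 89050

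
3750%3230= 520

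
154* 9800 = 1509200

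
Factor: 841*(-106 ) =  - 2^1 * 29^2 * 53^1 = - 89146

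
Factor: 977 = 977^1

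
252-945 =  - 693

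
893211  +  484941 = 1378152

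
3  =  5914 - 5911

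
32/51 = 32/51 = 0.63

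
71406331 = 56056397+15349934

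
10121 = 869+9252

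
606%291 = 24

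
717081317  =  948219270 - 231137953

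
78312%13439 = 11117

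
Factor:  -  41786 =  - 2^1*17^1*1229^1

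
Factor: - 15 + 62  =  47^1 = 47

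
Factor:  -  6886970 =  - 2^1*5^1*688697^1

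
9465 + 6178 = 15643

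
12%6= 0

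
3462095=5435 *637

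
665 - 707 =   -  42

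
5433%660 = 153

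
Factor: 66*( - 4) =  - 264 = - 2^3*3^1 * 11^1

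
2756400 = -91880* (-30) 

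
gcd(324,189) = 27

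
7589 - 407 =7182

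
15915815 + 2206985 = 18122800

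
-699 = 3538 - 4237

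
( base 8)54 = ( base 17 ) 2a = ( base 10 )44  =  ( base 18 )28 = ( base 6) 112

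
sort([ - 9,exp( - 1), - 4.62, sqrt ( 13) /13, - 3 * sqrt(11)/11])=[ - 9 , - 4.62,  -  3*sqrt(11 ) /11, sqrt( 13)/13,exp( - 1) ] 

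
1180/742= 1+219/371 = 1.59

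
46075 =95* 485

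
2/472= 1/236 = 0.00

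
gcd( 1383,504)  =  3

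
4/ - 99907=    - 1 + 99903/99907  =  - 0.00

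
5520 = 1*5520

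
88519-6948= 81571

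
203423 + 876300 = 1079723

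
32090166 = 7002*4583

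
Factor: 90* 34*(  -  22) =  - 2^3*3^2*5^1*11^1* 17^1 = - 67320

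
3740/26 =1870/13 = 143.85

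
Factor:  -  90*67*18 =-108540 = - 2^2*3^4 *5^1*67^1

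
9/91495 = 9/91495=0.00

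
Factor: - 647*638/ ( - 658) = 7^(-1 )*11^1*29^1*47^(-1 )*647^1=206393/329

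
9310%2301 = 106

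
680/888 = 85/111= 0.77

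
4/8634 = 2/4317 = 0.00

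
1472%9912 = 1472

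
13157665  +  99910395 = 113068060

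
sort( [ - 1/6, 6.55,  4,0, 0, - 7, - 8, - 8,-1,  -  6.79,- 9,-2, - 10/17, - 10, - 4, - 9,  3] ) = [ - 10 , - 9, - 9, - 8, - 8, - 7 , - 6.79, - 4 , - 2, - 1, - 10/17,-1/6,0, 0, 3, 4,6.55] 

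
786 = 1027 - 241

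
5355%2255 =845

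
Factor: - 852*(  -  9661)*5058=2^3*3^3*71^1* 281^1*9661^1 = 41633267976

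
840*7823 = 6571320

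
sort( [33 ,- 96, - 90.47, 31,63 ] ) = [  -  96, - 90.47, 31,33,  63]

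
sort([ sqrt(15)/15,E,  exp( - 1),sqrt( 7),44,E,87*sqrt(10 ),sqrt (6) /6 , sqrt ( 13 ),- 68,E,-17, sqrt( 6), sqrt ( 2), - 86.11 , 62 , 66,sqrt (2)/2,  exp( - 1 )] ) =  [ - 86.11, - 68,-17,sqrt ( 15 )/15,exp( - 1),exp( - 1), sqrt(6) /6, sqrt( 2)/2, sqrt ( 2 ),sqrt(6)  ,  sqrt( 7 ),E,E,E,sqrt (13 ),44, 62,66, 87*sqrt(10 ) ] 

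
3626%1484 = 658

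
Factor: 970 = 2^1*5^1 * 97^1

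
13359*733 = 9792147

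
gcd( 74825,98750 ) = 25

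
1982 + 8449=10431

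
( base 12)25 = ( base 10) 29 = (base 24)15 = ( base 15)1E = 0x1D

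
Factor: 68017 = 17^1*4001^1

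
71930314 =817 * 88042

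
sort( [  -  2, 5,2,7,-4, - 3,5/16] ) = [-4, -3, - 2, 5/16,2,5,7] 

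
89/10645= 89/10645 = 0.01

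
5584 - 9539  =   - 3955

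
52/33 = 1 + 19/33 = 1.58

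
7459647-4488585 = 2971062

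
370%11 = 7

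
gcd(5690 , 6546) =2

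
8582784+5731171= 14313955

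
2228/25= 2228/25 = 89.12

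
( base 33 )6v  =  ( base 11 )199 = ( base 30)7j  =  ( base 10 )229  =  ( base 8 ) 345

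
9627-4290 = 5337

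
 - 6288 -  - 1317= - 4971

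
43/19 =43/19 = 2.26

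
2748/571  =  4 + 464/571 = 4.81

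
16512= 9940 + 6572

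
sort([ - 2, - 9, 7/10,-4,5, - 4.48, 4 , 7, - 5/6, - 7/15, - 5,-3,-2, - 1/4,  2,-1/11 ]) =[- 9, - 5, - 4.48, - 4, - 3,-2 ,-2, - 5/6, - 7/15,-1/4,-1/11, 7/10,2  ,  4, 5, 7]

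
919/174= 5  +  49/174  =  5.28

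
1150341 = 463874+686467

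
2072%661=89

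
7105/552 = 12 + 481/552= 12.87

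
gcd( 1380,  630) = 30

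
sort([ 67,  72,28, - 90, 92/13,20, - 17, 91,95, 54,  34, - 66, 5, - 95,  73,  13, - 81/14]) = [ - 95, - 90, - 66, - 17, - 81/14,5,  92/13,  13,20,  28,34,  54, 67 , 72,73 , 91,  95]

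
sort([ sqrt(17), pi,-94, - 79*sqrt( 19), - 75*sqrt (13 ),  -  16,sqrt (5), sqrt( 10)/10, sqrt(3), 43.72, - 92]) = [-79*sqrt(19), - 75 * sqrt (13),-94,-92,-16 , sqrt (10 ) /10 , sqrt(3),sqrt( 5) , pi,sqrt(17) , 43.72 ] 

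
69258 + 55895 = 125153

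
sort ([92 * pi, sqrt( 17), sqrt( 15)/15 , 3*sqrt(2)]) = [ sqrt(15 )/15,sqrt( 17),3*sqrt(2),92*pi]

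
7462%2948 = 1566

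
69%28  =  13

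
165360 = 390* 424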